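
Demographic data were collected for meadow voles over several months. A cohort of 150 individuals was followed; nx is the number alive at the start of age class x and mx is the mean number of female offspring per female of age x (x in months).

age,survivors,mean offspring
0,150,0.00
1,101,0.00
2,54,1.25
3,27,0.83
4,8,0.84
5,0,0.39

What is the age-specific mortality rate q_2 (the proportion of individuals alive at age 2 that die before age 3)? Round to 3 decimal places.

0.500

lx = nx/n0 = nx/150: 1, 0.67333…, 0.36, 0.18, 0.05333…, 0
q_2 = (l_2 − l_3) / l_2 = (0.36 − 0.18) / 0.36
     = 0.18 / 0.36 = 0.5 → 0.500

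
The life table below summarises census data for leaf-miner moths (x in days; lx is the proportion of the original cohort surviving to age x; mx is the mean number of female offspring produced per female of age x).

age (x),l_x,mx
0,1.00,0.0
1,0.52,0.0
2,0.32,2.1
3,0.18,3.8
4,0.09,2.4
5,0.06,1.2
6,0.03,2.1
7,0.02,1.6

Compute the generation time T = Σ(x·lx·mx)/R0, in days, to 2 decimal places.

lx·mx: 0, 0, 0.672, 0.684, 0.216, 0.072, 0.063, 0.032 → R0 = 1.739
x·lx·mx: 0, 0, 1.344, 2.052, 0.864, 0.36, 0.378, 0.224 → Σ = 5.222
T = 5.222 / 1.739 = 3.002875… → 3.00

3.00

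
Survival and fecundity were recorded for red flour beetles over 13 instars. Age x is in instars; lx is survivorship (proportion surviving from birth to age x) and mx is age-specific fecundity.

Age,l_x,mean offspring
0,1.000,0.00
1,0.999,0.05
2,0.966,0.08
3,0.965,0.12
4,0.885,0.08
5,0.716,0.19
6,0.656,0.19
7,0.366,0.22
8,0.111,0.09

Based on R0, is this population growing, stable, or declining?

R0 = Σ lx·mx = 0 + 0.04995 + 0.07728 + 0.1158 + 0.0708 + 0.13604 + 0.12464 + 0.08052 + 0.00999 = 0.66502
R0 < 1, so the population is declining.

declining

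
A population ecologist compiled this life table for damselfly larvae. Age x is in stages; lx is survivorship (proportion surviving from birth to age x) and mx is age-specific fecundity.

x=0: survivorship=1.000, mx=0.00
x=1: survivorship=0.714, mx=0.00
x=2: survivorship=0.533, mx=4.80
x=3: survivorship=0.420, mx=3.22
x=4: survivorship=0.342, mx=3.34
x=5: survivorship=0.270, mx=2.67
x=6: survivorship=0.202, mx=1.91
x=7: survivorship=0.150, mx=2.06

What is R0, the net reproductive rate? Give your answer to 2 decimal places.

6.47

lx·mx by age: 0, 0, 2.5584, 1.3524, 1.14228, 0.7209, 0.38582, 0.309
R0 = Σ lx·mx = 6.4688 → 6.47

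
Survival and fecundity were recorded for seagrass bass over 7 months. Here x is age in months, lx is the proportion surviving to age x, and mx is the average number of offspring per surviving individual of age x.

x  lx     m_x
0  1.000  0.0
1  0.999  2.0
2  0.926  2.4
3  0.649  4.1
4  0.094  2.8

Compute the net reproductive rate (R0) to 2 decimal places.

lx·mx by age: 0, 1.998, 2.2224, 2.6609, 0.2632
R0 = Σ lx·mx = 7.1445 → 7.14

7.14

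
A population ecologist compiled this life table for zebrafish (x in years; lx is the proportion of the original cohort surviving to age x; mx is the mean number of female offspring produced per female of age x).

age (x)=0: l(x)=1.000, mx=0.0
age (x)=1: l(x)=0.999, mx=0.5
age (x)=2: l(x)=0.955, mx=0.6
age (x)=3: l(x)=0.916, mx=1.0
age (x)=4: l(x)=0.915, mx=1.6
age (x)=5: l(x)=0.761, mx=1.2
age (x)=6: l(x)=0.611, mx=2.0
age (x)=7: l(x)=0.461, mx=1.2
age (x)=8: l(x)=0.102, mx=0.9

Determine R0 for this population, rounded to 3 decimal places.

lx·mx by age: 0, 0.4995, 0.573, 0.916, 1.464, 0.9132, 1.222, 0.5532, 0.0918
R0 = Σ lx·mx = 6.2327 → 6.233

6.233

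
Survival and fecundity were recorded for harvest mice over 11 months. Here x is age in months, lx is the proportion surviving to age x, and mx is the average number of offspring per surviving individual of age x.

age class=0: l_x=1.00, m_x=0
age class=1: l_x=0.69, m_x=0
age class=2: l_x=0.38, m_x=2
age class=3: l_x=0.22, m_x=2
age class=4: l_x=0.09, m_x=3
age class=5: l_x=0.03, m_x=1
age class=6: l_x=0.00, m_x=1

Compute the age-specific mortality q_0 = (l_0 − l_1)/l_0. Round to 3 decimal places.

0.310

q_0 = (l_0 − l_1) / l_0 = (1 − 0.69) / 1
     = 0.31 / 1 = 0.31 → 0.310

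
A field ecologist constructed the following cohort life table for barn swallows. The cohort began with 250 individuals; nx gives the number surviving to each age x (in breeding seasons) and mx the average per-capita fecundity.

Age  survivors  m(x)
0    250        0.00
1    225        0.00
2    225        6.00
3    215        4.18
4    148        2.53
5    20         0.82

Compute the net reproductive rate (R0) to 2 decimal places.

10.56

lx = nx/n0 = nx/250: 1, 0.9, 0.9, 0.86, 0.592, 0.08
lx·mx by age: 0, 0, 5.4, 3.5948, 1.49776, 0.0656
R0 = Σ lx·mx = 10.55816 → 10.56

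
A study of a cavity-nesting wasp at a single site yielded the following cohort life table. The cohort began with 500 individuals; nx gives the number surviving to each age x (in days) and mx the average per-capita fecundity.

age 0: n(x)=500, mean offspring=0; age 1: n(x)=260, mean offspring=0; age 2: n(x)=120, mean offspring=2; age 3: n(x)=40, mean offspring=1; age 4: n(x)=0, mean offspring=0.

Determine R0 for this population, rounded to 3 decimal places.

lx = nx/n0 = nx/500: 1, 0.52, 0.24, 0.08, 0
lx·mx by age: 0, 0, 0.48, 0.08, 0
R0 = Σ lx·mx = 0.56 → 0.560

0.560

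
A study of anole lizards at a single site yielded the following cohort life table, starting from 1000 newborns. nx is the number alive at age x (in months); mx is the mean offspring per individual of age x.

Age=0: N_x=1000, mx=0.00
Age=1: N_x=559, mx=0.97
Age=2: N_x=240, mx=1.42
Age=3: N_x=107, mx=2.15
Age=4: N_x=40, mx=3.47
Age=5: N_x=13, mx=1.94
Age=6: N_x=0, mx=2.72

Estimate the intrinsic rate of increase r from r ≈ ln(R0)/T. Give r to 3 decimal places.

lx = nx/n0 = nx/1000: 1, 0.559, 0.24, 0.107, 0.04, 0.013, 0
R0 = Σ lx·mx = 0 + 0.54223 + 0.3408 + 0.23005 + 0.1388 + 0.02522 + 0 = 1.2771
Σ x·lx·mx = 2.59528; T = 2.59528/1.2771 = 2.03217…
r ≈ ln(R0)/T = ln(1.2771)/2.03217… = 0.12036… → 0.120

0.120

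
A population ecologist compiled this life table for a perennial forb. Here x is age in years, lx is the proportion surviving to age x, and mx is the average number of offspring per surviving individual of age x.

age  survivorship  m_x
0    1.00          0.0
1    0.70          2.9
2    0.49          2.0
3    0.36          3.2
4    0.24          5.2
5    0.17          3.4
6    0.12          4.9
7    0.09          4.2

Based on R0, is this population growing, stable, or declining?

growing

R0 = Σ lx·mx = 0 + 2.03 + 0.98 + 1.152 + 1.248 + 0.578 + 0.588 + 0.378 = 6.954
R0 > 1, so the population is growing.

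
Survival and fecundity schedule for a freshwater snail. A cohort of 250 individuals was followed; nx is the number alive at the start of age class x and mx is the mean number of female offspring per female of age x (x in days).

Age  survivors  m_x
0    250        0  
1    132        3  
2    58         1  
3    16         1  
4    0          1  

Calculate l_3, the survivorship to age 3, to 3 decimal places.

l_3 = n_3/n_0 = 16/250 = 0.064 → 0.064

0.064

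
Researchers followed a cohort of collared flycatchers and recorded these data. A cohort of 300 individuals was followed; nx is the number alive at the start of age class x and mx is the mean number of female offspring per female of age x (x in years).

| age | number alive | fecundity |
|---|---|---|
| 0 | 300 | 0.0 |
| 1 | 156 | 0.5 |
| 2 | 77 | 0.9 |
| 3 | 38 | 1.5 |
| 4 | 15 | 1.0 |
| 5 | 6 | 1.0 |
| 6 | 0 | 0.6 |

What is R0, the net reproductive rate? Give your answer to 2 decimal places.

0.75

lx = nx/n0 = nx/300: 1, 0.52, 0.25667…, 0.12667…, 0.05, 0.02, 0
lx·mx by age: 0, 0.26, 0.231…, 0.19…, 0.05, 0.02, 0
R0 = Σ lx·mx = 0.751… → 0.75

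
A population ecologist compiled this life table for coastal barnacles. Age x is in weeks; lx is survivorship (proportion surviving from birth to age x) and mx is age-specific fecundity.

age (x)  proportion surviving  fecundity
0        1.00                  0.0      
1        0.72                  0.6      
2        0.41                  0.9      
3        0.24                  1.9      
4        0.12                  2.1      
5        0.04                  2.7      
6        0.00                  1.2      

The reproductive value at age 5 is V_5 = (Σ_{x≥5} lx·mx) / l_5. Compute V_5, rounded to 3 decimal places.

lx·mx for x ≥ 5: 0.108, 0 → sum = 0.108
V_5 = 0.108 / l_5 = 0.108 / 0.04 = 2.7 → 2.700

2.700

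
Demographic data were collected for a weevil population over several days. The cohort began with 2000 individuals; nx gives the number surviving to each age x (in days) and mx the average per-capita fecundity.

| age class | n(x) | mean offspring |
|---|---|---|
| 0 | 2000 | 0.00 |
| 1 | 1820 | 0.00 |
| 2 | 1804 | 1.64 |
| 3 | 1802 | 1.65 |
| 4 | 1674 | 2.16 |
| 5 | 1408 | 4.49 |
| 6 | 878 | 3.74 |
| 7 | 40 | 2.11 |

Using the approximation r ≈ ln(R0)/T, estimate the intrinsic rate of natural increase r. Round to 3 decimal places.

0.536

lx = nx/n0 = nx/2000: 1, 0.91, 0.902, 0.901, 0.837, 0.704, 0.439, 0.02
R0 = Σ lx·mx = 0 + 0 + 1.47928 + 1.48665 + 1.80792 + 3.16096 + 1.64186 + 0.0422 = 9.61887
Σ x·lx·mx = 40.60155; T = 40.60155/9.61887 = 4.22103…
r ≈ ln(R0)/T = ln(9.61887)/4.22103… = 0.5363… → 0.536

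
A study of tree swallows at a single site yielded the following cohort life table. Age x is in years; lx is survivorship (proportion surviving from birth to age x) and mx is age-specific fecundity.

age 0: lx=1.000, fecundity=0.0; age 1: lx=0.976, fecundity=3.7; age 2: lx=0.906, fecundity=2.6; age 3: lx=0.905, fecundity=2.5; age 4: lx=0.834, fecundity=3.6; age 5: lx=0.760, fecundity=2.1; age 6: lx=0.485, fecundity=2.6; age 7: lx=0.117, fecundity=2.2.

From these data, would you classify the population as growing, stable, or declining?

growing

R0 = Σ lx·mx = 0 + 3.6112 + 2.3556 + 2.2625 + 3.0024 + 1.596 + 1.261 + 0.2574 = 14.3461
R0 > 1, so the population is growing.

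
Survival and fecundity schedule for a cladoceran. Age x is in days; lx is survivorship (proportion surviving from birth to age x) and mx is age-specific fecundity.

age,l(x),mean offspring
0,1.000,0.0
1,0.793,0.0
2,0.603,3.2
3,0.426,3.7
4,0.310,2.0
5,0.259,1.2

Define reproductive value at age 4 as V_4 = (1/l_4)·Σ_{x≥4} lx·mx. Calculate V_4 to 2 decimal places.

lx·mx for x ≥ 4: 0.62, 0.3108 → sum = 0.9308
V_4 = 0.9308 / l_4 = 0.9308 / 0.31 = 3.002581… → 3.00

3.00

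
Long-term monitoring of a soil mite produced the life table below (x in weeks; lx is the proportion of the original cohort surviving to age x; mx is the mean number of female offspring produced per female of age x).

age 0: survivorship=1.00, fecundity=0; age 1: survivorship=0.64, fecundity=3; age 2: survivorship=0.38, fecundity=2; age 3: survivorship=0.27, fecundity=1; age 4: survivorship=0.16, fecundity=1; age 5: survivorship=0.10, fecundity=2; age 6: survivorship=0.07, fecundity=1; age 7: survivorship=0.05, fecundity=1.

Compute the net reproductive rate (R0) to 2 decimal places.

lx·mx by age: 0, 1.92, 0.76, 0.27, 0.16, 0.2, 0.07, 0.05
R0 = Σ lx·mx = 3.43 → 3.43

3.43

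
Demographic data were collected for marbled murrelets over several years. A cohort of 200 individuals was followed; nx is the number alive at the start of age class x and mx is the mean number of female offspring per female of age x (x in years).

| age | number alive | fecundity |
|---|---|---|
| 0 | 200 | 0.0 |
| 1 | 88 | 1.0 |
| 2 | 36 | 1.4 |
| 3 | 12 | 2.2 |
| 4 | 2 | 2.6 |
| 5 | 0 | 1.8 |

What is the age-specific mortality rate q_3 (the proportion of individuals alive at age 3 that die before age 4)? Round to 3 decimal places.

0.833

lx = nx/n0 = nx/200: 1, 0.44, 0.18, 0.06, 0.01, 0
q_3 = (l_3 − l_4) / l_3 = (0.06 − 0.01) / 0.06
     = 0.05 / 0.06 = 0.833333… → 0.833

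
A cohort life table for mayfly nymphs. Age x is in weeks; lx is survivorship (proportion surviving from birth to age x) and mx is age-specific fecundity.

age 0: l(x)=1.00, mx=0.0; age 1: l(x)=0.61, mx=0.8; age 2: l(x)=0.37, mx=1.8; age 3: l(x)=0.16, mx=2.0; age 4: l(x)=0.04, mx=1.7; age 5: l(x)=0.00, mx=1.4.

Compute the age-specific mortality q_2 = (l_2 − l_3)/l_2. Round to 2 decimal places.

q_2 = (l_2 − l_3) / l_2 = (0.37 − 0.16) / 0.37
     = 0.21 / 0.37 = 0.567568… → 0.57

0.57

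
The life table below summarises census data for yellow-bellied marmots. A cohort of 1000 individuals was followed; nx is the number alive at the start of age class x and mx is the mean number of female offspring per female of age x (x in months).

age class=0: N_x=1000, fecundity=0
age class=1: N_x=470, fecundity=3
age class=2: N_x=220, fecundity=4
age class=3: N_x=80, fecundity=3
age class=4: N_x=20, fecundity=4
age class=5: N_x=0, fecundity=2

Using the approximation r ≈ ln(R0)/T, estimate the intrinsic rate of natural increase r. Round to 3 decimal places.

0.595

lx = nx/n0 = nx/1000: 1, 0.47, 0.22, 0.08, 0.02, 0
R0 = Σ lx·mx = 0 + 1.41 + 0.88 + 0.24 + 0.08 + 0 = 2.61
Σ x·lx·mx = 4.21; T = 4.21/2.61 = 1.61303…
r ≈ ln(R0)/T = ln(2.61)/1.61303… = 0.59475… → 0.595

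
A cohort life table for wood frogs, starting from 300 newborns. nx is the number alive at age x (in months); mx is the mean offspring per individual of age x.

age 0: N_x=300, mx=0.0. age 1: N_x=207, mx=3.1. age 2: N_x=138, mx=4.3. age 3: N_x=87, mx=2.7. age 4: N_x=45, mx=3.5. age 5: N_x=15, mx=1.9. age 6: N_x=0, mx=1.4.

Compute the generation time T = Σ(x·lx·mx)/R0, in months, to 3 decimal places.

1.996

lx = nx/n0 = nx/300: 1, 0.69, 0.46, 0.29, 0.15, 0.05, 0
lx·mx: 0, 2.139, 1.978, 0.783, 0.525, 0.095, 0 → R0 = 5.52
x·lx·mx: 0, 2.139, 3.956, 2.349, 2.1, 0.475, 0 → Σ = 11.019
T = 11.019 / 5.52 = 1.996196… → 1.996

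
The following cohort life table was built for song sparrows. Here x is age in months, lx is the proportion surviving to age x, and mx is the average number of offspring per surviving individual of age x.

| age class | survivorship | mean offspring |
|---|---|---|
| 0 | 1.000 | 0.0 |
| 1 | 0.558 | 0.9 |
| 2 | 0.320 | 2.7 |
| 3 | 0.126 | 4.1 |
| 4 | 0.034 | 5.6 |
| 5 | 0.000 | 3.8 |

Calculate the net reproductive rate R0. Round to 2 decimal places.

2.07

lx·mx by age: 0, 0.5022, 0.864, 0.5166, 0.1904, 0
R0 = Σ lx·mx = 2.0732 → 2.07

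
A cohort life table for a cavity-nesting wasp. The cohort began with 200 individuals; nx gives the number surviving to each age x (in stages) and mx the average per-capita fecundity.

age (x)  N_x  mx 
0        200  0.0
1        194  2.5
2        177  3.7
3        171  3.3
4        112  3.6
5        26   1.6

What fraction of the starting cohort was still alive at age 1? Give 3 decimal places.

0.970

l_1 = n_1/n_0 = 194/200 = 0.97 → 0.970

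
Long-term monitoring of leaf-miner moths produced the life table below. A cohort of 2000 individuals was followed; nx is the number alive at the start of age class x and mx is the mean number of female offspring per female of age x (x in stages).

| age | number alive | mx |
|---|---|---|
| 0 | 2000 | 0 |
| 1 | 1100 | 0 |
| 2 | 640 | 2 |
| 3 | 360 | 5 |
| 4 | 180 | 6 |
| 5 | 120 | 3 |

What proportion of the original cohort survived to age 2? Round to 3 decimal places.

l_2 = n_2/n_0 = 640/2000 = 0.32 → 0.320

0.320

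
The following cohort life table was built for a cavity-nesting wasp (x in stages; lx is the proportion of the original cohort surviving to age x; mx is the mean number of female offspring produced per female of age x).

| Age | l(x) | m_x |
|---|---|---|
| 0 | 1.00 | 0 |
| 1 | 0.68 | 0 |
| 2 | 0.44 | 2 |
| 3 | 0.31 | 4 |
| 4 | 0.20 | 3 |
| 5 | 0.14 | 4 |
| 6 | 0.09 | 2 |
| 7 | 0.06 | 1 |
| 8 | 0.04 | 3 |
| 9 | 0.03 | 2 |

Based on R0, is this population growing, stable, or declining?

R0 = Σ lx·mx = 0 + 0 + 0.88 + 1.24 + 0.6 + 0.56 + 0.18 + 0.06 + 0.12 + 0.06 = 3.7
R0 > 1, so the population is growing.

growing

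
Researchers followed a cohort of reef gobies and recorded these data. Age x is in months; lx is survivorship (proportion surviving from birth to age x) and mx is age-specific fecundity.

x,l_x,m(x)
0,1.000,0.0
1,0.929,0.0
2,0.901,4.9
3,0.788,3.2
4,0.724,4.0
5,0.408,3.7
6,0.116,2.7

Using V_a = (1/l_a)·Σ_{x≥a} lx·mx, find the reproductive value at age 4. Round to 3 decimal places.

lx·mx for x ≥ 4: 2.896, 1.5096, 0.3132 → sum = 4.7188
V_4 = 4.7188 / l_4 = 4.7188 / 0.724 = 6.51768… → 6.518

6.518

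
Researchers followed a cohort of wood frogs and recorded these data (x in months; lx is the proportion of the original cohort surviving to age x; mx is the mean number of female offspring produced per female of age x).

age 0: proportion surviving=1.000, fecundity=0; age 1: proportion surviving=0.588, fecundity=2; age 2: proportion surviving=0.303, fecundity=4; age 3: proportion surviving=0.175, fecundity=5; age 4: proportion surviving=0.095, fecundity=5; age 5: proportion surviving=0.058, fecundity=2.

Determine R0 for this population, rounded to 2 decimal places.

lx·mx by age: 0, 1.176, 1.212, 0.875, 0.475, 0.116
R0 = Σ lx·mx = 3.854 → 3.85

3.85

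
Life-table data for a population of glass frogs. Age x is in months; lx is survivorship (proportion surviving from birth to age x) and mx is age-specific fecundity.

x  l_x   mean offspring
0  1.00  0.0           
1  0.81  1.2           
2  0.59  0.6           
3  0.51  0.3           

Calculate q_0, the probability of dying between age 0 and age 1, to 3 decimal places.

q_0 = (l_0 − l_1) / l_0 = (1 − 0.81) / 1
     = 0.19 / 1 = 0.19 → 0.190

0.190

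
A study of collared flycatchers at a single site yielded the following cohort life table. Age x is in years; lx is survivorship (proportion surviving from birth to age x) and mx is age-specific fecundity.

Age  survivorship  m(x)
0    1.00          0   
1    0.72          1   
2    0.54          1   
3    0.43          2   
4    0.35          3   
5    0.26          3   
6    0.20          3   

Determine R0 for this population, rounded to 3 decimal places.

lx·mx by age: 0, 0.72, 0.54, 0.86, 1.05, 0.78, 0.6
R0 = Σ lx·mx = 4.55 → 4.550

4.550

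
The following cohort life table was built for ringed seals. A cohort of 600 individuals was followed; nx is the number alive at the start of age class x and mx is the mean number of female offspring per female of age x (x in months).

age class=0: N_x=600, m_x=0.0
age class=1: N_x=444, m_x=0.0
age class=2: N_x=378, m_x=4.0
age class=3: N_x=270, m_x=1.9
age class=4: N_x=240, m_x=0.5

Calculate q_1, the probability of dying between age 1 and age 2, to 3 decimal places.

0.149

lx = nx/n0 = nx/600: 1, 0.74, 0.63, 0.45, 0.4
q_1 = (l_1 − l_2) / l_1 = (0.74 − 0.63) / 0.74
     = 0.11 / 0.74 = 0.148649… → 0.149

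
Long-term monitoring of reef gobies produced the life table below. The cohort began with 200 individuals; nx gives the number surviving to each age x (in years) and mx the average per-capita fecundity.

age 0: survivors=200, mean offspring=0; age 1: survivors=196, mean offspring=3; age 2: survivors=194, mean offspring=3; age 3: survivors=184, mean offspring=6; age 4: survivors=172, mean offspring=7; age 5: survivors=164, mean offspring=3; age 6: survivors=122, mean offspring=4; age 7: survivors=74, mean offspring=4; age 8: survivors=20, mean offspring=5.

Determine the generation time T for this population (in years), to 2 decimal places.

3.74

lx = nx/n0 = nx/200: 1, 0.98, 0.97, 0.92, 0.86, 0.82, 0.61, 0.37, 0.1
lx·mx: 0, 2.94, 2.91, 5.52, 6.02, 2.46, 2.44, 1.48, 0.5 → R0 = 24.27
x·lx·mx: 0, 2.94, 5.82, 16.56, 24.08, 12.3, 14.64, 10.36, 4 → Σ = 90.7
T = 90.7 / 24.27 = 3.737124… → 3.74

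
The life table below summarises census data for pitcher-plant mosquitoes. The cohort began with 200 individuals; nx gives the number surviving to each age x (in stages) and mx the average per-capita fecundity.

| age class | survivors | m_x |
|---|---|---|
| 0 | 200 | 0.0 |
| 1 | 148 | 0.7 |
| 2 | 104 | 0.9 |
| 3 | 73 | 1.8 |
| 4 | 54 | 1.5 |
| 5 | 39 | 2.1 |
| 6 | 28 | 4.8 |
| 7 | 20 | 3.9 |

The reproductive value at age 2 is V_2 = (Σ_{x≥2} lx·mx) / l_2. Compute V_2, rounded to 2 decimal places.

lx = nx/n0 = nx/200: 1, 0.74, 0.52, 0.365, 0.27, 0.195, 0.14, 0.1
lx·mx for x ≥ 2: 0.468, 0.657, 0.405, 0.4095, 0.672, 0.39 → sum = 3.0015
V_2 = 3.0015 / l_2 = 3.0015 / 0.52 = 5.772115… → 5.77

5.77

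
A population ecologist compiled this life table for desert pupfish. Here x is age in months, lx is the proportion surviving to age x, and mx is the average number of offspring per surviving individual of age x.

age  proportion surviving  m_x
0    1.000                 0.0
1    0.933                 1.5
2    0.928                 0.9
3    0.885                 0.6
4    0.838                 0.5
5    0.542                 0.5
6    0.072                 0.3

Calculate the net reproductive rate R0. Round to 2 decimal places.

lx·mx by age: 0, 1.3995, 0.8352, 0.531, 0.419, 0.271, 0.0216
R0 = Σ lx·mx = 3.4773 → 3.48

3.48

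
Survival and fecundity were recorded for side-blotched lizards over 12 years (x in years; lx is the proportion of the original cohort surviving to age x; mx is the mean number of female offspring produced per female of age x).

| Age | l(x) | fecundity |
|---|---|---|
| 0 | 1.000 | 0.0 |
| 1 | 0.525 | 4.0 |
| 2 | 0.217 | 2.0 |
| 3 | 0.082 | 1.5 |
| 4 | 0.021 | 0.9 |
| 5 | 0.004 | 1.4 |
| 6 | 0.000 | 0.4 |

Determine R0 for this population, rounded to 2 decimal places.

2.68

lx·mx by age: 0, 2.1, 0.434, 0.123, 0.0189, 0.0056, 0
R0 = Σ lx·mx = 2.6815 → 2.68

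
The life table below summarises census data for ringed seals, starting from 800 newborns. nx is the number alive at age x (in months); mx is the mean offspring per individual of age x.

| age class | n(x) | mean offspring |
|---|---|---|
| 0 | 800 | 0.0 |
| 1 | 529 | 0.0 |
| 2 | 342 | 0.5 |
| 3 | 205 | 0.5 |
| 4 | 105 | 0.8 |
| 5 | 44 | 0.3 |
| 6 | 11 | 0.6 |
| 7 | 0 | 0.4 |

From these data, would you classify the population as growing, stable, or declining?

lx = nx/n0 = nx/800: 1, 0.66125, 0.4275, 0.25625, 0.13125, 0.055, 0.01375, 0
R0 = Σ lx·mx = 0 + 0 + 0.21375 + 0.128125 + 0.105 + 0.0165 + 0.00825 + 0 = 0.471625
R0 < 1, so the population is declining.

declining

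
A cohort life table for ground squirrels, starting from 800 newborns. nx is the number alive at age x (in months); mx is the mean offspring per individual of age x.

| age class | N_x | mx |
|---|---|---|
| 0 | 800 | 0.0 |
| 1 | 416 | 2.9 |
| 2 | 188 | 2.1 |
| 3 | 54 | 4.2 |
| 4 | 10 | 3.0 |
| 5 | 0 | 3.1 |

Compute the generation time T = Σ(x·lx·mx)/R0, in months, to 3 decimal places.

lx = nx/n0 = nx/800: 1, 0.52, 0.235, 0.0675, 0.0125, 0
lx·mx: 0, 1.508, 0.4935, 0.2835, 0.0375, 0 → R0 = 2.3225
x·lx·mx: 0, 1.508, 0.987, 0.8505, 0.15, 0 → Σ = 3.4955
T = 3.4955 / 2.3225 = 1.505059… → 1.505

1.505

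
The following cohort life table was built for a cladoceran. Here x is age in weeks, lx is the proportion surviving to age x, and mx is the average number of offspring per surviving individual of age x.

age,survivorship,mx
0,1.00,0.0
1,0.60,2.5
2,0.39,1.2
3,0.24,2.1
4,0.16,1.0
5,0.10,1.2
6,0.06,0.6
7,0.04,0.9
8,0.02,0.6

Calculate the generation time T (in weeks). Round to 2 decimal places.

2.03

lx·mx: 0, 1.5, 0.468, 0.504, 0.16, 0.12, 0.036, 0.036, 0.012 → R0 = 2.836
x·lx·mx: 0, 1.5, 0.936, 1.512, 0.64, 0.6, 0.216, 0.252, 0.096 → Σ = 5.752
T = 5.752 / 2.836 = 2.028209… → 2.03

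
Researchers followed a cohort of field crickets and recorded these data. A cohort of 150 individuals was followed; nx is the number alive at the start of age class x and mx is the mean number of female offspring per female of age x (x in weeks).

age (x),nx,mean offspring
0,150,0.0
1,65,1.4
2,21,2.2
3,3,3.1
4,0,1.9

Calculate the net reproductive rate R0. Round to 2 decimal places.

lx = nx/n0 = nx/150: 1, 0.43333…, 0.14, 0.02, 0
lx·mx by age: 0, 0.606667…, 0.308, 0.062, 0
R0 = Σ lx·mx = 0.976667… → 0.98

0.98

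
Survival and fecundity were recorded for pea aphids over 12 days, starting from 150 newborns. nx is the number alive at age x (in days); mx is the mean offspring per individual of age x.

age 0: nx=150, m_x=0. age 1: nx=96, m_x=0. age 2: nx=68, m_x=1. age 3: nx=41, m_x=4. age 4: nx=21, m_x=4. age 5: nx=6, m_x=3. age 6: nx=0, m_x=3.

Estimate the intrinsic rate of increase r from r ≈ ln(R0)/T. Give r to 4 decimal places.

0.2537

lx = nx/n0 = nx/150: 1, 0.64, 0.45333…, 0.27333…, 0.14, 0.04, 0
R0 = Σ lx·mx = 0 + 0 + 0.45333… + 1.09333… + 0.56 + 0.12 + 0 = 2.226667…
Σ x·lx·mx = 7.026667…; T = 7.026667…/2.226667… = 3.15569…
r ≈ ln(R0)/T = ln(2.226667…)/3.15569… = 0.253671… → 0.2537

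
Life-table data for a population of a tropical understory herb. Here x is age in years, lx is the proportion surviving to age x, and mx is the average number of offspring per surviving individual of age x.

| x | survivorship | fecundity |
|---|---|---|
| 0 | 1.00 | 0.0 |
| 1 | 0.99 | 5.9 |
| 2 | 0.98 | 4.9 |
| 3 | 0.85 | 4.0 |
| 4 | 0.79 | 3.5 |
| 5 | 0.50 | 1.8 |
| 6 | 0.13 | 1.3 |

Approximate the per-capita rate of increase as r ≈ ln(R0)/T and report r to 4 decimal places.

R0 = Σ lx·mx = 0 + 5.841 + 4.802 + 3.4 + 2.765 + 0.9 + 0.169 = 17.877
Σ x·lx·mx = 42.219; T = 42.219/17.877 = 2.36164…
r ≈ ln(R0)/T = ln(17.877)/2.36164… = 1.220981… → 1.2210

1.2210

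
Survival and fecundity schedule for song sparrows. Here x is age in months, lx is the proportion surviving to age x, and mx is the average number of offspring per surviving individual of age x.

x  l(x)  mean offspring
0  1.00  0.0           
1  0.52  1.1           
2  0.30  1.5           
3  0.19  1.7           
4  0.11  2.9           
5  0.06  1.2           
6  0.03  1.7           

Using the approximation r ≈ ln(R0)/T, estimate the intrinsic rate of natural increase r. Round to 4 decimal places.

R0 = Σ lx·mx = 0 + 0.572 + 0.45 + 0.323 + 0.319 + 0.072 + 0.051 = 1.787
Σ x·lx·mx = 4.383; T = 4.383/1.787 = 2.45271…
r ≈ ln(R0)/T = ln(1.787)/2.45271… = 0.236692… → 0.2367

0.2367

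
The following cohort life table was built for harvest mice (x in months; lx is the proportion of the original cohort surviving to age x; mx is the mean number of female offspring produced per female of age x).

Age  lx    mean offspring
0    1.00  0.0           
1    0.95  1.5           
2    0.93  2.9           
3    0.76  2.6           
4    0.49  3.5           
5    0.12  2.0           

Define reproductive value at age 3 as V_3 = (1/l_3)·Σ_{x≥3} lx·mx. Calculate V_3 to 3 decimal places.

5.172

lx·mx for x ≥ 3: 1.976, 1.715, 0.24 → sum = 3.931
V_3 = 3.931 / l_3 = 3.931 / 0.76 = 5.172368… → 5.172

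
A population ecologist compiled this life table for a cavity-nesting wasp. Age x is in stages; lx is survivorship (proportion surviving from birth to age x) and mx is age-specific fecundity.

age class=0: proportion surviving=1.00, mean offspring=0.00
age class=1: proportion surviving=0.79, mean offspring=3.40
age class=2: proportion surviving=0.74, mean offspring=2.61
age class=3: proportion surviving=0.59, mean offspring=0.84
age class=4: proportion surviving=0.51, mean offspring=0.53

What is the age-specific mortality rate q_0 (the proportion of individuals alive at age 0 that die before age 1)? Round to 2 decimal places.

0.21

q_0 = (l_0 − l_1) / l_0 = (1 − 0.79) / 1
     = 0.21 / 1 = 0.21 → 0.21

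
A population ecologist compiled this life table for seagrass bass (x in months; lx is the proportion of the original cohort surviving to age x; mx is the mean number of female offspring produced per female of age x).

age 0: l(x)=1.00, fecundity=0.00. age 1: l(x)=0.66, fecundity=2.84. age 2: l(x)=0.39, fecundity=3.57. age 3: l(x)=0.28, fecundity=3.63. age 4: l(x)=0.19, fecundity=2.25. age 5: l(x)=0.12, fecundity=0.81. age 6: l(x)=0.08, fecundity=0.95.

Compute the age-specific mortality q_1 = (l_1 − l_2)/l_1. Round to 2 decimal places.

0.41

q_1 = (l_1 − l_2) / l_1 = (0.66 − 0.39) / 0.66
     = 0.27 / 0.66 = 0.409091… → 0.41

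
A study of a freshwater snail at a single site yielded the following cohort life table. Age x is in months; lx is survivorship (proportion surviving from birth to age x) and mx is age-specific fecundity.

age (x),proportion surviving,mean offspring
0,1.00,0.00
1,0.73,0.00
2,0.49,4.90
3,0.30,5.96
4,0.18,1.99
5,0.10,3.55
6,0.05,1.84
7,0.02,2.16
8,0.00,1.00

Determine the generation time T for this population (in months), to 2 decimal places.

2.82

lx·mx: 0, 0, 2.401, 1.788, 0.3582, 0.355, 0.092, 0.0432, 0 → R0 = 5.0374
x·lx·mx: 0, 0, 4.802, 5.364, 1.4328, 1.775, 0.552, 0.3024, 0 → Σ = 14.2282
T = 14.2282 / 5.0374 = 2.824513… → 2.82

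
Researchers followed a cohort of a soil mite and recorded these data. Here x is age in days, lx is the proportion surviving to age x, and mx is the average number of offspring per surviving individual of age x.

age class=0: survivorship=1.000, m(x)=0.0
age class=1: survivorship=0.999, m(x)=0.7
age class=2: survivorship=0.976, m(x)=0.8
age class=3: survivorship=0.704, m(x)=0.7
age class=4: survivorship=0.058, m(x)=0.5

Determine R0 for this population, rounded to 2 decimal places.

lx·mx by age: 0, 0.6993, 0.7808, 0.4928, 0.029
R0 = Σ lx·mx = 2.0019 → 2.00

2.00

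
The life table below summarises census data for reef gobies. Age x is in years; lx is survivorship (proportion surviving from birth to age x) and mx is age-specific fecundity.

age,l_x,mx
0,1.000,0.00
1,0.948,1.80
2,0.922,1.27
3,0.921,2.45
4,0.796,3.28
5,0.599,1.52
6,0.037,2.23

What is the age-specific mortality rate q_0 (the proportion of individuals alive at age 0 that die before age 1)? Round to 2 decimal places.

0.05

q_0 = (l_0 − l_1) / l_0 = (1 − 0.948) / 1
     = 0.052 / 1 = 0.052 → 0.05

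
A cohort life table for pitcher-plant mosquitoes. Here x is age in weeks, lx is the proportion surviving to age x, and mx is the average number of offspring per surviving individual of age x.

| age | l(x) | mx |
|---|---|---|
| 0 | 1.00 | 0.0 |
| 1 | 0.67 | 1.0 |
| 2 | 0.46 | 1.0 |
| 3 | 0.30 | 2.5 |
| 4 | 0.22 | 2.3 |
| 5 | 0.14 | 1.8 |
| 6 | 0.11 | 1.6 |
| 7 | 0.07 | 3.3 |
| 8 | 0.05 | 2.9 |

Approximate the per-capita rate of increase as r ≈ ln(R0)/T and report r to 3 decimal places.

R0 = Σ lx·mx = 0 + 0.67 + 0.46 + 0.75 + 0.506 + 0.252 + 0.176 + 0.231 + 0.145 = 3.19
Σ x·lx·mx = 10.957; T = 10.957/3.19 = 3.4348…
r ≈ ln(R0)/T = ln(3.19)/3.4348… = 0.33773… → 0.338

0.338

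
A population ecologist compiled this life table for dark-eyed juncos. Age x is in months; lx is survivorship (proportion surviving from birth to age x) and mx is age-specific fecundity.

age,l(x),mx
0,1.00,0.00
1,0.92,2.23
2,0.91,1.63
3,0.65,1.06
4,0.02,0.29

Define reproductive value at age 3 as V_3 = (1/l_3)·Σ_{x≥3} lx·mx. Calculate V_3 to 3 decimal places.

lx·mx for x ≥ 3: 0.689, 0.0058 → sum = 0.6948
V_3 = 0.6948 / l_3 = 0.6948 / 0.65 = 1.068923… → 1.069

1.069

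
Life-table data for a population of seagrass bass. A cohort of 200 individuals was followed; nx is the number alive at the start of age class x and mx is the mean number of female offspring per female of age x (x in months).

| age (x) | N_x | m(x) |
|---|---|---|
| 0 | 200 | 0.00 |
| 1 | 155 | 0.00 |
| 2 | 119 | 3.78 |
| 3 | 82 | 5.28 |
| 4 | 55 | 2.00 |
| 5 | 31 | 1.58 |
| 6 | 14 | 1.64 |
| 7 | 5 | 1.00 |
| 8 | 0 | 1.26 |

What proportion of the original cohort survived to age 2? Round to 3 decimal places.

0.595

l_2 = n_2/n_0 = 119/200 = 0.595 → 0.595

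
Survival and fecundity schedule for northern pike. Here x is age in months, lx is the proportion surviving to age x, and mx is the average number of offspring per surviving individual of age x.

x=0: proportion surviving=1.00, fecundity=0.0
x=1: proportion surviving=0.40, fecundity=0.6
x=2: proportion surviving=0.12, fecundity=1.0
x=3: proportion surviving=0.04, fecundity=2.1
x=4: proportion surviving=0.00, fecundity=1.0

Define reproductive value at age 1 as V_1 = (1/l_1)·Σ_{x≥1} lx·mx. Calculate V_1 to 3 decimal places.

lx·mx for x ≥ 1: 0.24, 0.12, 0.084, 0 → sum = 0.444
V_1 = 0.444 / l_1 = 0.444 / 0.4 = 1.11 → 1.110

1.110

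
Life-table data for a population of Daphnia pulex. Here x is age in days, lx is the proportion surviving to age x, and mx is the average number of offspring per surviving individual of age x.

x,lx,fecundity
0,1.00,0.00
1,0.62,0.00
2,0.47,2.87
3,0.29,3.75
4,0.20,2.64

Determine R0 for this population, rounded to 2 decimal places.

lx·mx by age: 0, 0, 1.3489, 1.0875, 0.528
R0 = Σ lx·mx = 2.9644 → 2.96

2.96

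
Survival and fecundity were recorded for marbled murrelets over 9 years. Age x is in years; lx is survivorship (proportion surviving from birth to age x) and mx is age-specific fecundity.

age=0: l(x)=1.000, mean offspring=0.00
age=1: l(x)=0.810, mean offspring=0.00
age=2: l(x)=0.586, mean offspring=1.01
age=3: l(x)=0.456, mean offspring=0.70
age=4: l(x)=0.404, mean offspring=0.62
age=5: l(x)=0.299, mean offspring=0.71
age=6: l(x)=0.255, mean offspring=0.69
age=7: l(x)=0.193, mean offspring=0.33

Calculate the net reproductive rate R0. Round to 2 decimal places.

lx·mx by age: 0, 0, 0.59186, 0.3192, 0.25048, 0.21229, 0.17595, 0.06369
R0 = Σ lx·mx = 1.61347 → 1.61

1.61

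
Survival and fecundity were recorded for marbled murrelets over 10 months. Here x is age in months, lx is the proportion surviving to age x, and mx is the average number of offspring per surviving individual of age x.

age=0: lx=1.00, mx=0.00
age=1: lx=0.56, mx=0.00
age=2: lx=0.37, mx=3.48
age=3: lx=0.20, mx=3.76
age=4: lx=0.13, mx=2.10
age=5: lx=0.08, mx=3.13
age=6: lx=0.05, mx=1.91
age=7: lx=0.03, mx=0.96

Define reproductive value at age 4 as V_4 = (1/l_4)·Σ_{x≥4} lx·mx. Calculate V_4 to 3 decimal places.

lx·mx for x ≥ 4: 0.273, 0.2504, 0.0955, 0.0288 → sum = 0.6477
V_4 = 0.6477 / l_4 = 0.6477 / 0.13 = 4.982308… → 4.982

4.982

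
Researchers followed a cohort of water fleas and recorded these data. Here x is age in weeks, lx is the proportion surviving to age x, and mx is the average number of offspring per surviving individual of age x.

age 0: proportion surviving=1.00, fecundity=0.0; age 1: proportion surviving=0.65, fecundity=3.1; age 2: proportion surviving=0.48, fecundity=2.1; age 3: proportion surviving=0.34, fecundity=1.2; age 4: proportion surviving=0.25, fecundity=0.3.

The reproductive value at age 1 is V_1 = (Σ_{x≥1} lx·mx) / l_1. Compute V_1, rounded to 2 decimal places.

5.39

lx·mx for x ≥ 1: 2.015, 1.008, 0.408, 0.075 → sum = 3.506
V_1 = 3.506 / l_1 = 3.506 / 0.65 = 5.393846… → 5.39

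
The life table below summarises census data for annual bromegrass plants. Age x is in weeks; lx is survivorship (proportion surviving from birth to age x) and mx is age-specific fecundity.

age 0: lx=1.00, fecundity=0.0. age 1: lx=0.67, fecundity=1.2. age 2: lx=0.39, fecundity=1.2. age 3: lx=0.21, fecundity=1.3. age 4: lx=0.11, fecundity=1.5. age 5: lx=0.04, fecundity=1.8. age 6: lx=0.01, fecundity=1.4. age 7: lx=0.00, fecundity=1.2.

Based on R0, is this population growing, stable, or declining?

R0 = Σ lx·mx = 0 + 0.804 + 0.468 + 0.273 + 0.165 + 0.072 + 0.014 + 0 = 1.796
R0 > 1, so the population is growing.

growing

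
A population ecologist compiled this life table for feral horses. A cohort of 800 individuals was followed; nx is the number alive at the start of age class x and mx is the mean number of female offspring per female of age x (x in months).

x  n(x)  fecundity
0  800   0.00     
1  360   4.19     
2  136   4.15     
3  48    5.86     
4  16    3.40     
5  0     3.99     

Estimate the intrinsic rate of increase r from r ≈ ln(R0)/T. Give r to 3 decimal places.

0.718

lx = nx/n0 = nx/800: 1, 0.45, 0.17, 0.06, 0.02, 0
R0 = Σ lx·mx = 0 + 1.8855 + 0.7055 + 0.3516 + 0.068 + 0 = 3.0106
Σ x·lx·mx = 4.6233; T = 4.6233/3.0106 = 1.53567…
r ≈ ln(R0)/T = ln(3.0106)/1.53567… = 0.71769… → 0.718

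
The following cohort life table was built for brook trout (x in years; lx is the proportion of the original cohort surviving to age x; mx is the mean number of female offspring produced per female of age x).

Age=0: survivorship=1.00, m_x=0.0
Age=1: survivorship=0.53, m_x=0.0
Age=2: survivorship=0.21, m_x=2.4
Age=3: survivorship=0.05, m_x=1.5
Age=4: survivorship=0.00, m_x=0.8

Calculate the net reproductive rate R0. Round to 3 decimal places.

0.579

lx·mx by age: 0, 0, 0.504, 0.075, 0
R0 = Σ lx·mx = 0.579 → 0.579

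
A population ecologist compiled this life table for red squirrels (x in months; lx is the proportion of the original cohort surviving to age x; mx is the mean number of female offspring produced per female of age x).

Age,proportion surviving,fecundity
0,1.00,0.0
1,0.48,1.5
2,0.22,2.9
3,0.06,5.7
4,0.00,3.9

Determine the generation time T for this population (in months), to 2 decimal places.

lx·mx: 0, 0.72, 0.638, 0.342, 0 → R0 = 1.7
x·lx·mx: 0, 0.72, 1.276, 1.026, 0 → Σ = 3.022
T = 3.022 / 1.7 = 1.777647… → 1.78

1.78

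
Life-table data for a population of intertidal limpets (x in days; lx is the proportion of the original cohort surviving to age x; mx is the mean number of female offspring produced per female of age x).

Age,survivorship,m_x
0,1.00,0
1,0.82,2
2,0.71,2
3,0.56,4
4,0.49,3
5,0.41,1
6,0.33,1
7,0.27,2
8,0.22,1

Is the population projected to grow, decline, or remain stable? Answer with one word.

growing

R0 = Σ lx·mx = 0 + 1.64 + 1.42 + 2.24 + 1.47 + 0.41 + 0.33 + 0.54 + 0.22 = 8.27
R0 > 1, so the population is growing.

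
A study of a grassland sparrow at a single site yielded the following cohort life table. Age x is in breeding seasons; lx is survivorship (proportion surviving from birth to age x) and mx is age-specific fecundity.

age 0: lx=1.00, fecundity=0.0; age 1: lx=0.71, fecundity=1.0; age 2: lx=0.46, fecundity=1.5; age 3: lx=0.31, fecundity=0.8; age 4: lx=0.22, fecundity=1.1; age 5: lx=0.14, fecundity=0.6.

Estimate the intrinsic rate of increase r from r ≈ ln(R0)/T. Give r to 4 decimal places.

0.3180

R0 = Σ lx·mx = 0 + 0.71 + 0.69 + 0.248 + 0.242 + 0.084 = 1.974
Σ x·lx·mx = 4.222; T = 4.222/1.974 = 2.1388…
r ≈ ln(R0)/T = ln(1.974)/2.1388… = 0.317964… → 0.3180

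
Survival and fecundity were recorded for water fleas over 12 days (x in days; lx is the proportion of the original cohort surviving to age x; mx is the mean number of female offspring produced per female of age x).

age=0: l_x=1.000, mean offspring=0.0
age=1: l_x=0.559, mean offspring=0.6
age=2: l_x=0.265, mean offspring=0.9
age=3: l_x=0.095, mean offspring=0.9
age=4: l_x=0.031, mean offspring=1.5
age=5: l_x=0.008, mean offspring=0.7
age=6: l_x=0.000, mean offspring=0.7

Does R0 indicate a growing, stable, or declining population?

R0 = Σ lx·mx = 0 + 0.3354 + 0.2385 + 0.0855 + 0.0465 + 0.0056 + 0 = 0.7115
R0 < 1, so the population is declining.

declining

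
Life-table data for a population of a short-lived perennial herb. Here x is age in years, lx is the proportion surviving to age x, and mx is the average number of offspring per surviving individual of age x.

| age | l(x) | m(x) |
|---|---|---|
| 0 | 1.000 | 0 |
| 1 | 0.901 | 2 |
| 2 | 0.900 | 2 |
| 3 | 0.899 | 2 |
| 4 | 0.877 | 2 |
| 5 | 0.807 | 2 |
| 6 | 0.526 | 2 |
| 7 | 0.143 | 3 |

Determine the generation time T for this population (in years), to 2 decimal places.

3.43

lx·mx: 0, 1.802, 1.8, 1.798, 1.754, 1.614, 1.052, 0.429 → R0 = 10.249
x·lx·mx: 0, 1.802, 3.6, 5.394, 7.016, 8.07, 6.312, 3.003 → Σ = 35.197
T = 35.197 / 10.249 = 3.434189… → 3.43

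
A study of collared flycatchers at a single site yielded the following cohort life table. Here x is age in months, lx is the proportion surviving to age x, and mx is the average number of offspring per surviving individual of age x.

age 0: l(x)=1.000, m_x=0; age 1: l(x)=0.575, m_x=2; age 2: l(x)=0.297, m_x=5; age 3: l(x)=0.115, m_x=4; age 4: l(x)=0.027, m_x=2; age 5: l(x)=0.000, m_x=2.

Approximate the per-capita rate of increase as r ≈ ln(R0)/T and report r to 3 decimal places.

0.632

R0 = Σ lx·mx = 0 + 1.15 + 1.485 + 0.46 + 0.054 + 0 = 3.149
Σ x·lx·mx = 5.716; T = 5.716/3.149 = 1.81518…
r ≈ ln(R0)/T = ln(3.149)/1.81518… = 0.63194… → 0.632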